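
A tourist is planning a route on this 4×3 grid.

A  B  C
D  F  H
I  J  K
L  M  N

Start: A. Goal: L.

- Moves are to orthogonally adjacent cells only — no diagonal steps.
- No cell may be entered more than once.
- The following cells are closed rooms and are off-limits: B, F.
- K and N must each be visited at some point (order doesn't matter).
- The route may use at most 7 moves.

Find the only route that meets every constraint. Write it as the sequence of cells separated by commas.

A, D, I, J, K, N, M, L

The budget equals the shortest possible length, so every move has to be on a shortest route through the required cells.
Route from A: 2× down (reaching I), 2× right (reaching K), down to N, 2× left (reaching L) — 7 moves in all.
Check: all required cells visited; 7 ≤ 7 moves.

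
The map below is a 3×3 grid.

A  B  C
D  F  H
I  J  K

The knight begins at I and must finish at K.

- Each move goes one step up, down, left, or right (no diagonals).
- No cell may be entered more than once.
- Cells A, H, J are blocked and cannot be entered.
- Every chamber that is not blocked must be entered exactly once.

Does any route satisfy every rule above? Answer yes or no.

no

Cell C has only one open neighbour but is neither the start nor the goal, so a Hamiltonian route would have to both enter and leave it through the same neighbour — impossible without revisiting.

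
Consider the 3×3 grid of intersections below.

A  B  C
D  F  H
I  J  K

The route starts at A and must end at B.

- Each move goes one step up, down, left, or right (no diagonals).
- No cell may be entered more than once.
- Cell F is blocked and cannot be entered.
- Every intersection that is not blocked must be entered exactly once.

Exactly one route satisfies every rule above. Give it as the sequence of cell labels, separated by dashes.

A - D - I - J - K - H - C - B

Need to visit all 8 open cells exactly once, starting at A and ending at B.
Cell I has only two open neighbours (D and J), so the path must pass straight through it: one of those is the cell it's entered from and the other is where it exits.
Route from A: down 2 to I, right 2 to K, up 2 to C, left 1 to B — 7 moves in all.
Check: all 8 open cells covered.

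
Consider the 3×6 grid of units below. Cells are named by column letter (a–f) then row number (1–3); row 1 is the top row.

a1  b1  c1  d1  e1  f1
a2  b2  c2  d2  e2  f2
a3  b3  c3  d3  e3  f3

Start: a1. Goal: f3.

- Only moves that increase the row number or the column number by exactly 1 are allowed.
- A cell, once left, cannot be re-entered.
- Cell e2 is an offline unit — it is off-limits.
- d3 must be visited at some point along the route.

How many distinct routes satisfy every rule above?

10

A right/down-only route from a1 to f3 makes exactly 2 down-moves and 5 right-moves in some order.
With no other constraints that would be C(7,2) = 21 routes.
Split at d3 and multiply the segment counts (each segment already excludes blocked cells): a1→d3: 10; d3→f3: 1; product = 10.
That gives 10 routes.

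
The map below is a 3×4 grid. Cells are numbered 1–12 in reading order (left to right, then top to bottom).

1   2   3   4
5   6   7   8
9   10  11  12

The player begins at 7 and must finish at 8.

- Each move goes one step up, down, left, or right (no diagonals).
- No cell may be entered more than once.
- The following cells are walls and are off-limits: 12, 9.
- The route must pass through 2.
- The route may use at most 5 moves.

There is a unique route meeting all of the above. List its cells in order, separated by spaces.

7 6 2 3 4 8

The 5-move cap with required stops at 2 leaves no slack for detours.
Route from 7: left 1 to 6, up 1 to 2, right 2 to 4, down 1 to 8 — 5 moves in all.
Check: all required cells visited; 5 ≤ 5 moves.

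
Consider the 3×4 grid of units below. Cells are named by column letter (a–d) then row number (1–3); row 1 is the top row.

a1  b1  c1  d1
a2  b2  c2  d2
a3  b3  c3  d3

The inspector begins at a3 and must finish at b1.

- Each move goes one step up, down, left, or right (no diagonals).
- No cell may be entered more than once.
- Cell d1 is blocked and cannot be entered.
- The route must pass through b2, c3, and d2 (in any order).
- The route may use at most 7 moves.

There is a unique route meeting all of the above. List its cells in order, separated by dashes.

a3 - b3 - c3 - d3 - d2 - c2 - b2 - b1

The budget equals the shortest possible length, so every move has to be on a shortest route through the required cells.
Route from a3: right 3 to d3, up 1 to d2, left 2 to b2, up 1 to b1 — 7 moves in all.
Check: all required cells visited; 7 ≤ 7 moves.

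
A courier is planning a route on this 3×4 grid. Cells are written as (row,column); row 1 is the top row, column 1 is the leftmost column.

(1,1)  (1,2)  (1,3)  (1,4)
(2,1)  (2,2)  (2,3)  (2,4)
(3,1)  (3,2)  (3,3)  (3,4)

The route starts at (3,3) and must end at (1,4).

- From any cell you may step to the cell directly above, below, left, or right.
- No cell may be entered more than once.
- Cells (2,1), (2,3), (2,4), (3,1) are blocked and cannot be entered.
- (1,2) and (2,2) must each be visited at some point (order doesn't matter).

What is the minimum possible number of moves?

Any route passes through (1,2) and (2,2) in some order between (3,3) and (1,4). Summing Manhattan distances along each leg and taking the cheapest ordering ((3,3) → (2,2) → (1,2) → (1,4)) gives a lower bound of 2 + 1 + 2 = 5 moves.
A route of 5 moves achieves this: (3,3) → (3,2) → (2,2) → (1,2) → (1,3) → (1,4).
Since 5 matches the lower bound, it is optimal.

5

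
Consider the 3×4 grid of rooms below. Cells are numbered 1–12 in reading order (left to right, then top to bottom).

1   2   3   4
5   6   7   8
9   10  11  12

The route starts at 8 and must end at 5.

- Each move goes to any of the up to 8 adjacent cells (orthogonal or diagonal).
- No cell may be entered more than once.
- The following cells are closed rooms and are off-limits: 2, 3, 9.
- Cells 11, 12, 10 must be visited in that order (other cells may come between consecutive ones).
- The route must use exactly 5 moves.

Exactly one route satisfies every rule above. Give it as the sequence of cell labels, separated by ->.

8 -> 11 -> 12 -> 7 -> 10 -> 5

The waypoints must appear in the order 11, 12, 10, with no cell reused.
Route from 8: down-left 1 to 11, right 1 to 12, up-left 1 to 7, down-left 1 to 10, up-left 1 to 5 — 5 moves in all.
Check: order respected (11 at step 1, 12 at step 2, 10 at step 4); 5 moves as required.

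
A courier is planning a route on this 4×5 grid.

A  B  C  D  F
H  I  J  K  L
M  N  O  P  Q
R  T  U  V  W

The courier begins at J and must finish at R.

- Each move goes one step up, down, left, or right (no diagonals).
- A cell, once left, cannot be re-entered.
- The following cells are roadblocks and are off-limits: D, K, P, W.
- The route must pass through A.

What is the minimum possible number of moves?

Any route passes through A somewhere between J and R. Summing Manhattan distances along the two legs (J → A → R) gives a lower bound of 3 + 3 = 6 moves.
A route of 6 moves achieves this: J → C → B → A → H → M → R.
Since 6 matches the lower bound, it is optimal.

6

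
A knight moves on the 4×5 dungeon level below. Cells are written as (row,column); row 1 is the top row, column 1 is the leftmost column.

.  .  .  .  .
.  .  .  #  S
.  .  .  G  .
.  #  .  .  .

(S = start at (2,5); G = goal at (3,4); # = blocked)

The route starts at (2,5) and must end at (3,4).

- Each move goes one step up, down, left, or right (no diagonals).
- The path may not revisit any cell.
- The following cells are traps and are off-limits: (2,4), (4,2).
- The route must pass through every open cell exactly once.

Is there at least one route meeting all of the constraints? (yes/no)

no

Cell (4,1) has only one open neighbour but is neither the start nor the goal, so a Hamiltonian route would have to both enter and leave it through the same neighbour — impossible without revisiting.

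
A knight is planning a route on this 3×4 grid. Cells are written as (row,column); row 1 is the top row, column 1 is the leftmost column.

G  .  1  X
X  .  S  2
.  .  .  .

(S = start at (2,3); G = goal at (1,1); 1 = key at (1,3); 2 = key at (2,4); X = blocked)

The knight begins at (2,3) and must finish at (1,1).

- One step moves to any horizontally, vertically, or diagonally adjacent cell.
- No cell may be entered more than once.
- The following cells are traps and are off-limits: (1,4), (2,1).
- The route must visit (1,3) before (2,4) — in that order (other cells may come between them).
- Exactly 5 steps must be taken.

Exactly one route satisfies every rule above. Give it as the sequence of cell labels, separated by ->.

The waypoints must appear in the order (1,3), (2,4), with no cell reused.
Route from (2,3): up to (1,3), down-right to (2,4), down-left to (3,3), 2× up-left (reaching (1,1)) — 5 moves in all.
Check: order respected (1 at step 1, 2 at step 2); 5 moves as required.

(2,3) -> (1,3) -> (2,4) -> (3,3) -> (2,2) -> (1,1)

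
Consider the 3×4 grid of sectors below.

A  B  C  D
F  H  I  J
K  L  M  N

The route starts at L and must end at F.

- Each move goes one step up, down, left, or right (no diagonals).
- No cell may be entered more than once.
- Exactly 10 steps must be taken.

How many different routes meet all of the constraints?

Need simple routes of exactly 10 moves from L to F (Manhattan distance 2, so 4 moves are spent on a detour and 4 undoing it).
Enumerating: L H I M N J D C B A F | L M N J D C I H B A F.
That gives 2 routes.

2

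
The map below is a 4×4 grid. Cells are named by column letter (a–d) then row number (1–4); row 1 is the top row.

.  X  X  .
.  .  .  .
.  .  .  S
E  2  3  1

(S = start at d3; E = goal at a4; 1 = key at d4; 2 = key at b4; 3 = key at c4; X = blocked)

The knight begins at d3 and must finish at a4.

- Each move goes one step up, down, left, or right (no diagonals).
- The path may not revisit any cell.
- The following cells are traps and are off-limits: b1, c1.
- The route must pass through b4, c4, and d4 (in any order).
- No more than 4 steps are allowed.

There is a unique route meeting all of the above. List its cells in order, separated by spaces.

d3 d4 c4 b4 a4

Any route must reach b4, c4, and d4 and still end at a4 within 4 moves, so the order of the required stops is forced.
Route from d3: down to d4, 3× left (reaching a4) — 4 moves in all.
Check: all required cells visited; 4 ≤ 4 moves.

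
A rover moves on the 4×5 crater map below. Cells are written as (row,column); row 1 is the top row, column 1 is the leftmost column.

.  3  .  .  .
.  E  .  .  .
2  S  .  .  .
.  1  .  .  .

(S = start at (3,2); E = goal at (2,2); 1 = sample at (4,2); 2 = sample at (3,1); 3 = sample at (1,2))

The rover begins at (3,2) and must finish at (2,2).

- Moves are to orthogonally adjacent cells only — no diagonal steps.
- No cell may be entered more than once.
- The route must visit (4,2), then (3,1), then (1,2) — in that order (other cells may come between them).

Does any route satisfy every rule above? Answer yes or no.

yes

One route that works: (3,2) → (4,2) → (4,1) → (3,1) → (2,1) → (1,1) → (1,2) → (2,2).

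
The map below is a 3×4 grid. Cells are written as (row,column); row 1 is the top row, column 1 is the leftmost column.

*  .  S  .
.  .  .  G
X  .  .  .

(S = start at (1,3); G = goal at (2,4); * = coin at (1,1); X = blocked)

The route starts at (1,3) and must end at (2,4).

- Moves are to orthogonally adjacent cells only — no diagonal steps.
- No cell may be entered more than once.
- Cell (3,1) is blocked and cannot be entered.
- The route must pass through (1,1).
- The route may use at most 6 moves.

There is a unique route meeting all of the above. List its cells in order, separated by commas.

The budget equals the shortest possible length, so every move has to be on a shortest route through the required cells.
Route from (1,3): left 2 to (1,1), down 1 to (2,1), right 3 to (2,4) — 6 moves in all.
Check: all required cells visited; 6 ≤ 6 moves.

(1,3), (1,2), (1,1), (2,1), (2,2), (2,3), (2,4)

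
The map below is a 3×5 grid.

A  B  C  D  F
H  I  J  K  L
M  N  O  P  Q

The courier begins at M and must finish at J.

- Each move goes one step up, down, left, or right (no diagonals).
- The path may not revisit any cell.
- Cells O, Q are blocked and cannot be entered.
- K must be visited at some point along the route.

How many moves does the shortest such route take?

Any route passes through K somewhere between M and J. Summing Manhattan distances along the two legs (M → K → J) gives a lower bound of 4 + 1 = 5 moves.
The shortest route satisfying every rule uses 7 moves: M → H → A → B → C → D → K → J.
The bound of 5 isn't tight here; checking systematically, no route of length 5 through 6 satisfies every constraint, so 7 is the minimum.

7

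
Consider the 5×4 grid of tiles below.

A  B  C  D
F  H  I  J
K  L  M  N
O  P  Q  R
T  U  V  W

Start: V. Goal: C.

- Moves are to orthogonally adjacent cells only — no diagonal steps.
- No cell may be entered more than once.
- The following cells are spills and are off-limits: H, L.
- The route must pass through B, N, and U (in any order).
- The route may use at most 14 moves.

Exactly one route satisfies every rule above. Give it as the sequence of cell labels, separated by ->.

V -> W -> R -> N -> M -> Q -> P -> U -> T -> O -> K -> F -> A -> B -> C

The 14-move cap with required stops at B, N, U leaves no slack for detours.
Route from V: right to W, 2× up (reaching N), left to M, down to Q, left to P, down to U, left to T, 4× up (reaching A), 2× right (reaching C) — 14 moves in all.
Check: all required cells visited; 14 ≤ 14 moves.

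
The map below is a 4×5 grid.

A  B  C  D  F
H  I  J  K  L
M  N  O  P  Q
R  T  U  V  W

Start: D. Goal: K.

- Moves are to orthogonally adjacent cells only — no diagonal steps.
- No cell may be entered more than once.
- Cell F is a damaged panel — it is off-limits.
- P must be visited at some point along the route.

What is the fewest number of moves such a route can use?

Any route passes through P somewhere between D and K. Summing Manhattan distances along the two legs (D → P → K) gives a lower bound of 2 + 1 = 3 moves.
The shortest route satisfying every rule uses 5 moves: D → C → J → O → P → K.
The bound of 3 isn't tight here; checking systematically, no route of length 3 through 4 satisfies every constraint, so 5 is the minimum.

5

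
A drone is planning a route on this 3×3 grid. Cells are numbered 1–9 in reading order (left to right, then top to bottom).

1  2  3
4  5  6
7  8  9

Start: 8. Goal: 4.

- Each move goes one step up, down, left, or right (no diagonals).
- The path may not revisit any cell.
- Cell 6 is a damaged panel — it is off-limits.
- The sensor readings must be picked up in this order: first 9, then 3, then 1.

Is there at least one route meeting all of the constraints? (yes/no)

9 must be visited but has only one open neighbour (8), and it is neither the start nor the goal — the route would have to enter and leave through 8, re-entering it.

no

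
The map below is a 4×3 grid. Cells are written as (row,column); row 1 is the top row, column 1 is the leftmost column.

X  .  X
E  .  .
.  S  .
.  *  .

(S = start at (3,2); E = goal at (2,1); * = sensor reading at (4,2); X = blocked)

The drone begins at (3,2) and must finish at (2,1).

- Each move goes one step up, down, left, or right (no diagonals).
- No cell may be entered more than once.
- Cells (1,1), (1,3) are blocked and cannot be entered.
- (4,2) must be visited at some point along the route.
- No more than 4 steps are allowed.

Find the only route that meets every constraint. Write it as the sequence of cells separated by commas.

Any route must reach (4,2) and still end at (2,1) within 4 moves, so the order of the required stops is forced.
Route from (3,2): down 1 to (4,2), left 1 to (4,1), up 2 to (2,1) — 4 moves in all.
Check: all required cells visited; 4 ≤ 4 moves.

(3,2), (4,2), (4,1), (3,1), (2,1)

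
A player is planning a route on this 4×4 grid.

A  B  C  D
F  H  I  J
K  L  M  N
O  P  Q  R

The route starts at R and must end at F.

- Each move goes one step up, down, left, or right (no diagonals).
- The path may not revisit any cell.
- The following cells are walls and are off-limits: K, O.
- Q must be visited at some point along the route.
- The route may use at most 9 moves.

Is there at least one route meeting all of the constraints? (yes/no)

One route that works: R → Q → M → I → H → F.

yes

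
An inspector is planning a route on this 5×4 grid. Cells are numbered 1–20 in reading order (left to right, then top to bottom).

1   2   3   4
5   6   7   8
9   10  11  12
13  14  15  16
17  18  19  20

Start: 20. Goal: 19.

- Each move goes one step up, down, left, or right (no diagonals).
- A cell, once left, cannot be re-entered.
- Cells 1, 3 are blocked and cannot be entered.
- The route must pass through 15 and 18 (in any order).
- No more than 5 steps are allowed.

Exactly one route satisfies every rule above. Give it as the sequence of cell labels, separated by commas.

The 5-move cap with required stops at 15, 18 leaves no slack for detours.
Route from 20: up 1 to 16, left 2 to 14, down 1 to 18, right 1 to 19 — 5 moves in all.
Check: all required cells visited; 5 ≤ 5 moves.

20, 16, 15, 14, 18, 19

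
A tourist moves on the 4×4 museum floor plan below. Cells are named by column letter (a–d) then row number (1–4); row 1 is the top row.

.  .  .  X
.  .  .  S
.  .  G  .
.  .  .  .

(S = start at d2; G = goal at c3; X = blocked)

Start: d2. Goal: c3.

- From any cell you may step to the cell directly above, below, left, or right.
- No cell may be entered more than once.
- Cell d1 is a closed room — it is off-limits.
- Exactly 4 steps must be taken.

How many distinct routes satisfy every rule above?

Need simple routes of exactly 4 moves from d2 to c3 (Manhattan distance 2, so 1 moves are spent on a detour and 1 undoing it).
Enumerating: d2 d3 d4 c4 c3 | d2 c2 b2 b3 c3.
That gives 2 routes.

2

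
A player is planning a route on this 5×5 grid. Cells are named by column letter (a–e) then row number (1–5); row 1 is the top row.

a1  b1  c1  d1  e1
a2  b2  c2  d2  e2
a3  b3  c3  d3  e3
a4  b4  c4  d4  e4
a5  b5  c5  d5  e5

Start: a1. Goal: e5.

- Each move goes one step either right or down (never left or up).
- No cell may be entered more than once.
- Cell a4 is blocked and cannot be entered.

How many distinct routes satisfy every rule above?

A right/down-only route from a1 to e5 makes exactly 4 down-moves and 4 right-moves in some order.
With no other constraints that would be C(8,4) = 70 routes.
Subtract routes through each blocked cell (inclusion–exclusion for overlaps): − through a4: 5 → 65.
That gives 65 routes.

65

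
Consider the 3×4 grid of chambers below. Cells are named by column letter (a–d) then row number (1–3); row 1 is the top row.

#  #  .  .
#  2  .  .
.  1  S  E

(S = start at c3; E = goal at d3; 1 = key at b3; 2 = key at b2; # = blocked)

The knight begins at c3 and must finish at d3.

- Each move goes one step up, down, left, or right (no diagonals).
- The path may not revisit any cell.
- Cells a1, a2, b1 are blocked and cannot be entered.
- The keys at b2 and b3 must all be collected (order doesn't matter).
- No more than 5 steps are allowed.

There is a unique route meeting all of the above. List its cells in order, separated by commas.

Any route must reach b2 and b3 and still end at d3 within 5 moves, so the order of the required stops is forced.
Route from c3: left to b3, up to b2, 2× right (reaching d2), down to d3 — 5 moves in all.
Check: all required cells visited; 5 ≤ 5 moves.

c3, b3, b2, c2, d2, d3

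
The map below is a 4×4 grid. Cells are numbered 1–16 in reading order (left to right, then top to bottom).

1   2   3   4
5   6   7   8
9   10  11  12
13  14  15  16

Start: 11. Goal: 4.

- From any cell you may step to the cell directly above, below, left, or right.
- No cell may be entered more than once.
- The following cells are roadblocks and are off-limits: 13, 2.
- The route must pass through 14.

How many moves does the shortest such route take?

7

Any route passes through 14 somewhere between 11 and 4. Summing Manhattan distances along the two legs (11 → 14 → 4) gives a lower bound of 2 + 5 = 7 moves.
A route of 7 moves achieves this: 11 → 15 → 14 → 10 → 6 → 7 → 3 → 4.
Since 7 matches the lower bound, it is optimal.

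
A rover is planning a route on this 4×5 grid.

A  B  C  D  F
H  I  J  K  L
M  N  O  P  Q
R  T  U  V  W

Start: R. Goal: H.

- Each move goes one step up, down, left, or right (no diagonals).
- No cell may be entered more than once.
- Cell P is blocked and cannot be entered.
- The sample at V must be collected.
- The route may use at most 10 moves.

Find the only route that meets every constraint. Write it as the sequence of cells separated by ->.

R -> T -> U -> V -> W -> Q -> L -> K -> J -> I -> H

Any route must reach V and still end at H within 10 moves, so the order of the required stops is forced.
Route from R: right 4 to W, up 2 to L, left 4 to H — 10 moves in all.
Check: all required cells visited; 10 ≤ 10 moves.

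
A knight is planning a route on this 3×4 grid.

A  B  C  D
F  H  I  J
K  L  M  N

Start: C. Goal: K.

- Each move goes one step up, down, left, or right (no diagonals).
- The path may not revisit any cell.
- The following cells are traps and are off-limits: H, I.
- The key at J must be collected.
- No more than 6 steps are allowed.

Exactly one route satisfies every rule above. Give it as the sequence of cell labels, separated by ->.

C -> D -> J -> N -> M -> L -> K

The budget equals the shortest possible length, so every move has to be on a shortest route through the required cells.
Route from C: right to D, 2× down (reaching N), 3× left (reaching K) — 6 moves in all.
Check: all required cells visited; 6 ≤ 6 moves.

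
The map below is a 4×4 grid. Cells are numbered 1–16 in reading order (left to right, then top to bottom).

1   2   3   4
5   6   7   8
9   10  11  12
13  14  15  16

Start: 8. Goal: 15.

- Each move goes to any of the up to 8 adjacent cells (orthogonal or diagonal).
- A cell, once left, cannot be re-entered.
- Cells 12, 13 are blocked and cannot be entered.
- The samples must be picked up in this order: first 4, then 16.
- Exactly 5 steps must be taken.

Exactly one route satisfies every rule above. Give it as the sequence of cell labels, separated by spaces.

The waypoints must appear in the order 4, 16, with no cell reused.
Route from 8: up 1 to 4, down-left 1 to 7, down 1 to 11, down-right 1 to 16, left 1 to 15 — 5 moves in all.
Check: order respected (4 at step 1, 16 at step 4); 5 moves as required.

8 4 7 11 16 15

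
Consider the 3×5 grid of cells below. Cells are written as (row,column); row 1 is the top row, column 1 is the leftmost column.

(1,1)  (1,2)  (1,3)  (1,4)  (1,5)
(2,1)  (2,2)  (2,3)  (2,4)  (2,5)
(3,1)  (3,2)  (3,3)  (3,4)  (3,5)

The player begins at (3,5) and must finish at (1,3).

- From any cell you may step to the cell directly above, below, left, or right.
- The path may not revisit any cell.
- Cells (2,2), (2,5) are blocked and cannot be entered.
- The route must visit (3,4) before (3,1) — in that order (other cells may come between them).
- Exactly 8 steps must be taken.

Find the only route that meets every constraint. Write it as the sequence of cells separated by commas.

The waypoints must appear in the order (3,4), (3,1), with no cell reused.
Route from (3,5): left 4 to (3,1), up 2 to (1,1), right 2 to (1,3) — 8 moves in all.
Check: order respected ((3,4) at step 1, (3,1) at step 4); 8 moves as required.

(3,5), (3,4), (3,3), (3,2), (3,1), (2,1), (1,1), (1,2), (1,3)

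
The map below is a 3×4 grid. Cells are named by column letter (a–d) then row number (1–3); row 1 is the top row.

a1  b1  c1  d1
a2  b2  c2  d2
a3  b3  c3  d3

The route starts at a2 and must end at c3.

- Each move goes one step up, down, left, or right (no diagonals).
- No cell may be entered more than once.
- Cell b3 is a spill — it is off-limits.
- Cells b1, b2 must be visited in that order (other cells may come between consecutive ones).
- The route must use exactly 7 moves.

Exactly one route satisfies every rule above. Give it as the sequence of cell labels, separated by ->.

The waypoints must appear in the order b1, b2, with no cell reused.
Route from a2: up to a1, right to b1, down to b2, 2× right (reaching d2), down to d3, left to c3 — 7 moves in all.
Check: order respected (b1 at step 2, b2 at step 3); 7 moves as required.

a2 -> a1 -> b1 -> b2 -> c2 -> d2 -> d3 -> c3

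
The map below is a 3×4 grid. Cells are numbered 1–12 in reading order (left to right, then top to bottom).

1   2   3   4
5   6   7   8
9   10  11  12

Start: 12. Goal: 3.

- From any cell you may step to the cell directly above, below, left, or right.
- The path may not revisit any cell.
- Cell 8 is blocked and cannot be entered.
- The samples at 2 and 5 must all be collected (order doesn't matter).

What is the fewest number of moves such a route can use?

7

Any route passes through 2 and 5 in some order between 12 and 3. Summing Manhattan distances along each leg and taking the cheapest ordering (12 → 5 → 2 → 3) gives a lower bound of 4 + 2 + 1 = 7 moves.
A route of 7 moves achieves this: 12 → 11 → 7 → 6 → 5 → 1 → 2 → 3.
Since 7 matches the lower bound, it is optimal.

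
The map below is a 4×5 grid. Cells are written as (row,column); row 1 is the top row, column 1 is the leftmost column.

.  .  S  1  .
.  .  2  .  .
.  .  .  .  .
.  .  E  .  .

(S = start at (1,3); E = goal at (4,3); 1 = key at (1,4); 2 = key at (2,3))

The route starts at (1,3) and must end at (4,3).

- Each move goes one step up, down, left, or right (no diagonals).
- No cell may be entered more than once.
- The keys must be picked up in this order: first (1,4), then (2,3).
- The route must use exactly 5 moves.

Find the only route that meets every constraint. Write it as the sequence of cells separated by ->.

(1,3) -> (1,4) -> (2,4) -> (2,3) -> (3,3) -> (4,3)

The waypoints must appear in the order (1,4), (2,3), with no cell reused.
Route from (1,3): right 1 to (1,4), down 1 to (2,4), left 1 to (2,3), down 2 to (4,3) — 5 moves in all.
Check: order respected (1 at step 1, 2 at step 3); 5 moves as required.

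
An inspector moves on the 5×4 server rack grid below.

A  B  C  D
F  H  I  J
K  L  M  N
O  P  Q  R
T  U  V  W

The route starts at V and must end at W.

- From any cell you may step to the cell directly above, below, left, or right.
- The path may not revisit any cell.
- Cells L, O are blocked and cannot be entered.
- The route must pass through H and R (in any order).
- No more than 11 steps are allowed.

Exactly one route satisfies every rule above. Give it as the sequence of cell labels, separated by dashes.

V - Q - M - I - H - B - C - D - J - N - R - W

The 11-move cap with required stops at H, R leaves no slack for detours.
Route from V: up 3 to I, left 1 to H, up 1 to B, right 2 to D, down 4 to W — 11 moves in all.
Check: all required cells visited; 11 ≤ 11 moves.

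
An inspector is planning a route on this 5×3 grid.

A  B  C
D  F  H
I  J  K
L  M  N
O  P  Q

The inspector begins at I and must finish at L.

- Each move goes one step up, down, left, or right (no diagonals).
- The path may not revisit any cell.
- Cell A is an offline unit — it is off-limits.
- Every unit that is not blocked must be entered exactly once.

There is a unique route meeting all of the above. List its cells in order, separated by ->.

I -> D -> F -> B -> C -> H -> K -> J -> M -> N -> Q -> P -> O -> L

Need to visit all 14 open cells exactly once, starting at I and ending at L.
Cell C has only two open neighbours (H and B), so the path must pass straight through it: one of those is the cell it's entered from and the other is where it exits.
Route from I: up to D, right to F, up to B, right to C, 2× down (reaching K), left to J, down to M, right to N, down to Q, 2× left (reaching O), up to L — 13 moves in all.
Check: all 14 open cells covered.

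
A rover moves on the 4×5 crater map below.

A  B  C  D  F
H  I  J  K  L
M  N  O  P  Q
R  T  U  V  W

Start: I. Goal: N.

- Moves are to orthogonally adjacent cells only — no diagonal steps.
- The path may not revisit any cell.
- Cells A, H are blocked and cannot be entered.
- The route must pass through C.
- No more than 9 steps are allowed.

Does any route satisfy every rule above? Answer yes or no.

One route that works: I → B → C → J → O → N.

yes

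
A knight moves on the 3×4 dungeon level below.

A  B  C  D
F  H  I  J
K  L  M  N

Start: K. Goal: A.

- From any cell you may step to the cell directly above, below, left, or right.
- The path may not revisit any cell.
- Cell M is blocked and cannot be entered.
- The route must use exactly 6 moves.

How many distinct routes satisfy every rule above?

Need simple routes of exactly 6 moves from K to A (Manhattan distance 2, so 2 moves are spent on a detour and 2 undoing it).
Enumerating: K F H I C B A | K L H I C B A.
That gives 2 routes.

2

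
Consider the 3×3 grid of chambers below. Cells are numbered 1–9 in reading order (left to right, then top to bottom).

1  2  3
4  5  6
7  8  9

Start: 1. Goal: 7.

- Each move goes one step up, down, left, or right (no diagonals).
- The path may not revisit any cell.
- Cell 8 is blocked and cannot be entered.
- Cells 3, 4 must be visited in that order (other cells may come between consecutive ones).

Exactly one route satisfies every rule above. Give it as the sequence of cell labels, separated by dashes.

The waypoints must appear in the order 3, 4, with no cell reused.
Route from 1: right 2 to 3, down 1 to 6, left 2 to 4, down 1 to 7 — 6 moves in all.
Check: order respected (3 at step 2, 4 at step 5).

1 - 2 - 3 - 6 - 5 - 4 - 7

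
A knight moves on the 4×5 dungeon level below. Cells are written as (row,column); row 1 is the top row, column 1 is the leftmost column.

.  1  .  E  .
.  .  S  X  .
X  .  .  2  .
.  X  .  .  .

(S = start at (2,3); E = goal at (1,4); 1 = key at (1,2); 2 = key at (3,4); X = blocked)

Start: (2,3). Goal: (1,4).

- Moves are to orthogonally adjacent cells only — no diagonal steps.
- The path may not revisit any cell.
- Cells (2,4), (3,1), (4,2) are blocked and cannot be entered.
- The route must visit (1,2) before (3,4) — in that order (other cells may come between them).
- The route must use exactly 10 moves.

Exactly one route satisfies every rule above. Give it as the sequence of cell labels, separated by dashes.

(2,3) - (1,3) - (1,2) - (2,2) - (3,2) - (3,3) - (3,4) - (3,5) - (2,5) - (1,5) - (1,4)

The waypoints must appear in the order (1,2), (3,4), with no cell reused.
Route from (2,3): up 1 to (1,3), left 1 to (1,2), down 2 to (3,2), right 3 to (3,5), up 2 to (1,5), left 1 to (1,4) — 10 moves in all.
Check: order respected (1 at step 2, 2 at step 6); 10 moves as required.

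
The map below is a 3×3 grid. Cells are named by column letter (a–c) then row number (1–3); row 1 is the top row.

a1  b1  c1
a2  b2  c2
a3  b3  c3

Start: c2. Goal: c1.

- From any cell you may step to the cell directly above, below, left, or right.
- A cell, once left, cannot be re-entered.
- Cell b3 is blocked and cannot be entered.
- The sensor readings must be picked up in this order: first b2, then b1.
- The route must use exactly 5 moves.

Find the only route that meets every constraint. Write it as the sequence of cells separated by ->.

c2 -> b2 -> a2 -> a1 -> b1 -> c1

The waypoints must appear in the order b2, b1, with no cell reused.
Route from c2: 2× left (reaching a2), up to a1, 2× right (reaching c1) — 5 moves in all.
Check: order respected (b2 at step 1, b1 at step 4); 5 moves as required.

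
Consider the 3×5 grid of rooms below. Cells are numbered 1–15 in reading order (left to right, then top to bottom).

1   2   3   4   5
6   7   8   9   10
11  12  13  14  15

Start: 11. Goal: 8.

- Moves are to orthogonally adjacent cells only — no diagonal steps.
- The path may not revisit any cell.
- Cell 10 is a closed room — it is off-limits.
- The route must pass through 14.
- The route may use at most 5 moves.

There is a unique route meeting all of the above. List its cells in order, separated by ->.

11 -> 12 -> 13 -> 14 -> 9 -> 8

The budget equals the shortest possible length, so every move has to be on a shortest route through the required cells.
Route from 11: 3× right (reaching 14), up to 9, left to 8 — 5 moves in all.
Check: all required cells visited; 5 ≤ 5 moves.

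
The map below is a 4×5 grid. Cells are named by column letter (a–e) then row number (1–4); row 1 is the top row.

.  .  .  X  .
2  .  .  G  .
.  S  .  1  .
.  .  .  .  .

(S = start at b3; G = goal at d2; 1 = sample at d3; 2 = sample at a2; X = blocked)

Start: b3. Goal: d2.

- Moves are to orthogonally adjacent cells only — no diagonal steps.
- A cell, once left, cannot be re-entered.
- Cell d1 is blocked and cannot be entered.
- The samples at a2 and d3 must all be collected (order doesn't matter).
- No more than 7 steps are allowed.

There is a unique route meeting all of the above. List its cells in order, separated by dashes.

Any route must reach a2 and d3 and still end at d2 within 7 moves, so the order of the required stops is forced.
Route from b3: left to a3, up to a2, 2× right (reaching c2), down to c3, right to d3, up to d2 — 7 moves in all.
Check: all required cells visited; 7 ≤ 7 moves.

b3 - a3 - a2 - b2 - c2 - c3 - d3 - d2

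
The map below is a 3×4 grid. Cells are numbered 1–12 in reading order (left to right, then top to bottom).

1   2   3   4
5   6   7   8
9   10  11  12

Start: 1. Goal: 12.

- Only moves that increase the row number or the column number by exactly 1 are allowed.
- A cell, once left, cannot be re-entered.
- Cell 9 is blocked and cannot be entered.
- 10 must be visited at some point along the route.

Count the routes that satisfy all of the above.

A right/down-only route from 1 to 12 makes exactly 2 down-moves and 3 right-moves in some order.
With no other constraints that would be C(5,2) = 10 routes.
Split at 10 and multiply the segment counts (each segment already excludes blocked cells): 1→10: 2; 10→12: 1; product = 2.
That gives 2 routes.

2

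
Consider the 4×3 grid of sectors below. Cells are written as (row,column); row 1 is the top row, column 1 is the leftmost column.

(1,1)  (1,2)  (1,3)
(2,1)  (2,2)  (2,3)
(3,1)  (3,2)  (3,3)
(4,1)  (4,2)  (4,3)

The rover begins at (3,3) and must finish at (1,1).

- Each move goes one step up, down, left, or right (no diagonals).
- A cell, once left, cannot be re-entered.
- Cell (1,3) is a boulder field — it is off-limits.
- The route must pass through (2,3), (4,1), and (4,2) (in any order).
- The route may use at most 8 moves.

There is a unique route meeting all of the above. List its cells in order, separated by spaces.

The 8-move cap with required stops at (2,3), (4,1), (4,2) leaves no slack for detours.
Route from (3,3): up to (2,3), left to (2,2), 2× down (reaching (4,2)), left to (4,1), 3× up (reaching (1,1)) — 8 moves in all.
Check: all required cells visited; 8 ≤ 8 moves.

(3,3) (2,3) (2,2) (3,2) (4,2) (4,1) (3,1) (2,1) (1,1)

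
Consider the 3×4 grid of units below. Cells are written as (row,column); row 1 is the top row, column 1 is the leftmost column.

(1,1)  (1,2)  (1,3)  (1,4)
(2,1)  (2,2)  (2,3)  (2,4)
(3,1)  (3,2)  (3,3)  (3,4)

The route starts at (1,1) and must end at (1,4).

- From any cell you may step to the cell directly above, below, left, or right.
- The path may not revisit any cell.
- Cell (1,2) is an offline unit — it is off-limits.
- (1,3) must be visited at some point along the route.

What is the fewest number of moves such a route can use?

5

Any route passes through (1,3) somewhere between (1,1) and (1,4). Summing Manhattan distances along the two legs ((1,1) → (1,3) → (1,4)) gives a lower bound of 2 + 1 = 3 moves.
That bound ignores the blocked cells. Measuring each leg by the fewest moves that actually steer around them ((1,1)→(1,3): 4; (1,3)→(1,4): 1) raises the lower bound to 5.
A route of 5 moves exists: (1,1) → (2,1) → (2,2) → (2,3) → (1,3) → (1,4).
Since 5 matches that lower bound, it is optimal.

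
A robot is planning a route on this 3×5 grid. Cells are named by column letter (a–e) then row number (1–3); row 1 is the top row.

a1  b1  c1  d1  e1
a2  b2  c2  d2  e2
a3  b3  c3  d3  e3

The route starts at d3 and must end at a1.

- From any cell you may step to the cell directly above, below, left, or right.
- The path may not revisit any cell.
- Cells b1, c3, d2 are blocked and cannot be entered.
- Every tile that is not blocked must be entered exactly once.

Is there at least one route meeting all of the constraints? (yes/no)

yes

One route that works: d3 → e3 → e2 → e1 → d1 → c1 → c2 → b2 → b3 → a3 → a2 → a1.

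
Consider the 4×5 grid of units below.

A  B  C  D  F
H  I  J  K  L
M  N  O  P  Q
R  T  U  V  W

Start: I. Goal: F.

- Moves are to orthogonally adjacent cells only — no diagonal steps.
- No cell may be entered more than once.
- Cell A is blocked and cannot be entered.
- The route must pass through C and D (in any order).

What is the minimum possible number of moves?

4

Any route passes through C and D in some order between I and F. Summing Manhattan distances along each leg and taking the cheapest ordering (I → C → D → F) gives a lower bound of 2 + 1 + 1 = 4 moves.
A route of 4 moves achieves this: I → B → C → D → F.
Since 4 matches the lower bound, it is optimal.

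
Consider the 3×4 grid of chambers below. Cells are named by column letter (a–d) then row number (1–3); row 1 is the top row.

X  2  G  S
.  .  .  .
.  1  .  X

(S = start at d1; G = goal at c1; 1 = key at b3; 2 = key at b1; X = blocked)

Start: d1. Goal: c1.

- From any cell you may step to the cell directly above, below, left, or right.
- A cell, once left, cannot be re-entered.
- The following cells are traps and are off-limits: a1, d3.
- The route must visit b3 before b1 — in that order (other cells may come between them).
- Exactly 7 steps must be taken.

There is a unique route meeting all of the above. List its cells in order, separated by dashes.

The waypoints must appear in the order b3, b1, with no cell reused.
Route from d1: down to d2, left to c2, down to c3, left to b3, 2× up (reaching b1), right to c1 — 7 moves in all.
Check: order respected (1 at step 4, 2 at step 6); 7 moves as required.

d1 - d2 - c2 - c3 - b3 - b2 - b1 - c1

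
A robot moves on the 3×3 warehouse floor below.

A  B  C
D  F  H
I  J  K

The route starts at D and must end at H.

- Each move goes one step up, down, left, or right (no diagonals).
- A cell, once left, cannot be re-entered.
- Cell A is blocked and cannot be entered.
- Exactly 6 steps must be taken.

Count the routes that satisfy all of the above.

Need simple routes of exactly 6 moves from D to H (Manhattan distance 2, so 2 moves are spent on a detour and 2 undoing it).
Enumerating: D I J F B C H.
That gives 1 route.

1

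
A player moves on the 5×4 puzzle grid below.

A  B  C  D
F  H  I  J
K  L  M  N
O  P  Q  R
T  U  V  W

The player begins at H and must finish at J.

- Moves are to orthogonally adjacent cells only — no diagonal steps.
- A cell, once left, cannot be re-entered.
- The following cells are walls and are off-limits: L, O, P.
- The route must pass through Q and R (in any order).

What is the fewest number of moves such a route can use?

Any route passes through Q and R in some order between H and J. Summing Manhattan distances along each leg and taking the cheapest ordering (H → Q → R → J) gives a lower bound of 3 + 1 + 2 = 6 moves.
A route of 6 moves achieves this: H → I → M → Q → R → N → J.
Since 6 matches the lower bound, it is optimal.

6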